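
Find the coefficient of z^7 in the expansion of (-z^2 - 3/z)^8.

1512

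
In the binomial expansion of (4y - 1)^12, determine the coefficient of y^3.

-14080

The general term is C(12,j)·(4y)^j·(-1)^(12-j); the y^3 term has j = 3.
C(12,3) = 220.
Coefficient = C(12,3) · 4^3 · (-1)^9 = 220 · 64 · (-1) = -14080.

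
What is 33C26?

4272048

C(33,26) = C(33,7) by symmetry.
C(33,7) = (33·32·31·30·29·28·27) / 7! = 21531121920 / 5040 = 4272048.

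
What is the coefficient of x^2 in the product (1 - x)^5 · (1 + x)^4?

-4

Coefficient of x^2 = Σ_{j} C(5,j)·(-1)^j·C(4,2-j)·1^(2-j) for j from 0 to 2.
= 6 + (-20) + 10 = -4.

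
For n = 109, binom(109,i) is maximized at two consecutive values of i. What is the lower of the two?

54

For odd n = 109, C(109,i) peaks at i = (n−1)/2 and (n+1)/2; the lower is 54.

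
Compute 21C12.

293930

C(21,12) = C(21,9) by symmetry.
C(21,9) = (21·20·19·18·17·16·15·14·13) / 9! = 106661318400 / 362880 = 293930.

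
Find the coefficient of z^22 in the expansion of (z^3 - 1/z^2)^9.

General term: C(9,j)·(z^3)^j·(-1/z^2)^(9-j), with z-exponent 3j − 2(9−j) = 5j − 18.
Set 5j − 18 = 22: j = 8.
C(9,8) = 9; 1^8 = 1; (-1)^1 = -1.
Coefficient = 9 · 1 · (-1) = -9.

-9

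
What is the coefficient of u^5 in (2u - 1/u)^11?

General term: C(11,j)·(2u)^j·(-1/u)^(11-j), with u-exponent 1j − 1(11−j) = 2j − 11.
Set 2j − 11 = 5: j = 8.
C(11,8) = 165; 2^8 = 256; (-1)^3 = -1.
Coefficient = 165 · 256 · (-1) = -42240.

-42240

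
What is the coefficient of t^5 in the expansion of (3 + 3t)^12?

420901272

The general term is C(12,j)·(3)^j·(3t)^(12-j); the t^5 term has j = 7.
C(12,7) = 792.
Coefficient = C(12,7) · 3^7 · 3^5 = 792 · 2187 · 243 = 420901272.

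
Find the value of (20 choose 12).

125970

C(20,12) = C(20,8) by symmetry.
C(20,8) = (20·19·18·17·16·15·14·13) / 8! = 5079110400 / 40320 = 125970.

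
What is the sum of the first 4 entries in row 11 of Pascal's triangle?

1 + 11 + 55 + 165 = 232.

232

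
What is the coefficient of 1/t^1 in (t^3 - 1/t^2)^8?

-56

General term: C(8,j)·(t^3)^j·(-1/t^2)^(8-j), with t-exponent 3j − 2(8−j) = 5j − 16.
Set 5j − 16 = -1: j = 3.
C(8,3) = 56; 1^3 = 1; (-1)^5 = -1.
Coefficient = 56 · 1 · (-1) = -56.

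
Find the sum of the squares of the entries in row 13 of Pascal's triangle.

By Vandermonde's identity, Σ C(13,i)² = C(26,13) = 10400600.

10400600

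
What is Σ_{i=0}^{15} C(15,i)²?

Σ C(15,i)² is the coefficient of x^15 in (1+x)^15(1+x)^15 = (1+x)^30, i.e. C(30,15) = 155117520.

155117520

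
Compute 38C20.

C(38,20) = C(38,18) by symmetry.
C(38,18) = (38·37·36·35·34·33·32·31·30·29·28·27·26·25·24·23·22·21) / 18! = 214978908196382744494080000 / 6402373705728000 = 33578000610.

33578000610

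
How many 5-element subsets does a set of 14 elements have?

2002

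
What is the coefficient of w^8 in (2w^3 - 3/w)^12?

-55427328

General term: C(12,j)·(2w^3)^j·(-3/w)^(12-j), with w-exponent 3j − 1(12−j) = 4j − 12.
Set 4j − 12 = 8: j = 5.
C(12,5) = 792; 2^5 = 32; (-3)^7 = -2187.
Coefficient = 792 · 32 · (-2187) = -55427328.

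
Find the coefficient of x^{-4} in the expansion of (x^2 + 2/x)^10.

General term: C(10,j)·(x^2)^j·(2/x)^(10-j), with x-exponent 2j − 1(10−j) = 3j − 10.
Set 3j − 10 = -4: j = 2.
C(10,2) = 45; 1^2 = 1; 2^8 = 256.
Coefficient = 45 · 1 · 256 = 11520.

11520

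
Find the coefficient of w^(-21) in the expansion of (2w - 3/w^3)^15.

General term: C(15,j)·(2w)^j·(-3/w^3)^(15-j), with w-exponent 1j − 3(15−j) = 4j − 45.
Set 4j − 45 = -21: j = 6.
C(15,6) = 5005; 2^6 = 64; (-3)^9 = -19683.
Coefficient = 5005 · 64 · (-19683) = -6304858560.

-6304858560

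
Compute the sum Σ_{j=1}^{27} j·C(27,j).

1811939328

Differentiating (1+x)^27 and setting x=1: Σ j·C(27,j) = 27·2^26 = 1811939328.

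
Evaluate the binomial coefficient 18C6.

18564

C(18,6) = (18·17·16·15·14·13) / 6! = 13366080 / 720 = 18564.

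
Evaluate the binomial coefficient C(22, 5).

C(22,5) = (22·21·20·19·18) / 5! = 3160080 / 120 = 26334.

26334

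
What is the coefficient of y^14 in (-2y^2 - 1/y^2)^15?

-2795520

General term: C(15,j)·(-2y^2)^j·(-1/y^2)^(15-j), with y-exponent 2j − 2(15−j) = 4j − 30.
Set 4j − 30 = 14: j = 11.
C(15,11) = 1365; (-2)^11 = -2048; (-1)^4 = 1.
Coefficient = 1365 · (-2048) · 1 = -2795520.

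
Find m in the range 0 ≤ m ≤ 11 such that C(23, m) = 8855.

C(23,m) increases on 0 ≤ m ≤ 11. C(23,3) = 1771 and C(23,4) = 8855, so m = 4.

4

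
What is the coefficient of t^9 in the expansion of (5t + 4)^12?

The general term is C(12,j)·(5t)^j·(4)^(12-j); the t^9 term has j = 9.
C(12,9) = 220.
Coefficient = C(12,9) · 5^9 · 4^3 = 220 · 1953125 · 64 = 27500000000.

27500000000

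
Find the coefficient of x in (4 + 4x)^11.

46137344

The general term is C(11,j)·(4)^j·(4x)^(11-j); the x^1 term has j = 10.
C(11,10) = 11.
Coefficient = C(11,10) · 4^10 · 4^1 = 11 · 1048576 · 4 = 46137344.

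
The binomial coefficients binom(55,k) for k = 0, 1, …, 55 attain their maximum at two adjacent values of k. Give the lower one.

27

For odd n = 55, C(55,k) peaks at k = (n−1)/2 and (n+1)/2; the lower is 27.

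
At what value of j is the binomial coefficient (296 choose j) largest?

148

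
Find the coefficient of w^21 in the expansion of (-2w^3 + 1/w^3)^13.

292864

General term: C(13,j)·(-2w^3)^j·(1/w^3)^(13-j), with w-exponent 3j − 3(13−j) = 6j − 39.
Set 6j − 39 = 21: j = 10.
C(13,10) = 286; (-2)^10 = 1024; 1^3 = 1.
Coefficient = 286 · 1024 · 1 = 292864.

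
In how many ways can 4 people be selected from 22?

7315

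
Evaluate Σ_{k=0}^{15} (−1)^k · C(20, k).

The partial alternating sum Σ_{k=0}^{15} (−1)^k C(20,k) = (−1)^15 C(19,15) = -3876.

-3876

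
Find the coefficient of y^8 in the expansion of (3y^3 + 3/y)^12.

420901272

General term: C(12,j)·(3y^3)^j·(3/y)^(12-j), with y-exponent 3j − 1(12−j) = 4j − 12.
Set 4j − 12 = 8: j = 5.
C(12,5) = 792; 3^5 = 243; 3^7 = 2187.
Coefficient = 792 · 243 · 2187 = 420901272.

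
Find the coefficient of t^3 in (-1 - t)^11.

The general term is C(11,j)·(-1)^j·(-t)^(11-j); the t^3 term has j = 8.
C(11,8) = 165.
Coefficient = C(11,8) · (-1)^3 = 165 · (-1) = -165.

-165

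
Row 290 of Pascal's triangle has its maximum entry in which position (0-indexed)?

145

C(290,m) is maximized at m = 290/2 = 145.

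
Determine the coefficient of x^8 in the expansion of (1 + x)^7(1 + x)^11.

43758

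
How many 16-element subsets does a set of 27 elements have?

13037895

C(27,16) = C(27,11) by symmetry.
C(27,11) = (27·26·25·24·23·22·21·20·19·18·17) / 11! = 520431047136000 / 39916800 = 13037895.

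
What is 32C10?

C(32,10) = (32·31·30·29·28·27·26·25·24·23) / 10! = 234102016512000 / 3628800 = 64512240.

64512240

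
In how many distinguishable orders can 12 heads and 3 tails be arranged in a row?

Choose positions for the heads: C(15,12) = 455.

455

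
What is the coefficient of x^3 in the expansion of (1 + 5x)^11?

The general term is C(11,j)·(1)^j·(5x)^(11-j); the x^3 term has j = 8.
C(11,8) = 165.
Coefficient = C(11,8) · 5^3 = 165 · 125 = 20625.

20625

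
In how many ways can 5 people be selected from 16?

4368

This is C(16,5) = 4368.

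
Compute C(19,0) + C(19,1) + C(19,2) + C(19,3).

1160

1 + 19 + 171 + 969 = 1160.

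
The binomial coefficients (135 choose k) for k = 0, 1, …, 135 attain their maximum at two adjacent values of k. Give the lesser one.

67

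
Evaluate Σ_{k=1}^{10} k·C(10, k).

5120

Differentiating (1+x)^10 and setting x=1: Σ k·C(10,k) = 10·2^9 = 5120.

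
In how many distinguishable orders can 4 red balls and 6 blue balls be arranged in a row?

210

Choose positions for the red balls: C(10,4) = 210.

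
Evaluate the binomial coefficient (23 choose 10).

C(23,10) = (23·22·21·20·19·18·17·16·15·14) / 10! = 4151586700800 / 3628800 = 1144066.

1144066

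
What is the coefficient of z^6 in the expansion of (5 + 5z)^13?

The general term is C(13,j)·(5)^j·(5z)^(13-j); the z^6 term has j = 7.
C(13,7) = 1716.
Coefficient = C(13,7) · 5^7 · 5^6 = 1716 · 78125 · 15625 = 2094726562500.

2094726562500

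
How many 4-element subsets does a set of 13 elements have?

715

C(13,4) = (13·12·11·10) / 4! = 17160 / 24 = 715.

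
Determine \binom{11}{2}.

C(11,2) = (11·10) / 2! = 110 / 2 = 55.

55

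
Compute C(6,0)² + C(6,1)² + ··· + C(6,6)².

By Vandermonde's identity, Σ C(6,j)² = C(12,6) = 924.

924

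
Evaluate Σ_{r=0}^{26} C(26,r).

The entries of row 26 sum to 2^26 = 67108864.

67108864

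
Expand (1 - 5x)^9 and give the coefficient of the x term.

-45

The general term is C(9,j)·(1)^j·(-5x)^(9-j); the x^1 term has j = 8.
C(9,8) = 9.
Coefficient = C(9,8) · (-5)^1 = 9 · (-5) = -45.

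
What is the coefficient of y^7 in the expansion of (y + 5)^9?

The general term is C(9,j)·(y)^j·(5)^(9-j); the y^7 term has j = 7.
C(9,7) = 36.
Coefficient = C(9,7) · 5^2 = 36 · 25 = 900.

900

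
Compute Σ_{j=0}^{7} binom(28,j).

1683218

1 + 28 + 378 + 3276 + 20475 + 98280 + 376740 + 1184040 = 1683218.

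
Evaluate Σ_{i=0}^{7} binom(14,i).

9908

1 + 14 + 91 + 364 + 1001 + 2002 + 3003 + 3432 = 9908.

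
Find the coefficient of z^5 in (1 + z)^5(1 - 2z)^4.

-39

Coefficient of z^5 = Σ_{j} C(5,j)·1^j·C(4,5-j)·(-2)^(5-j) for j from 1 to 5.
= 80 + (-320) + 240 + (-40) + 1 = -39.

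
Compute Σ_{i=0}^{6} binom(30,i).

768212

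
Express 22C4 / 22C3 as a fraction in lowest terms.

C(n,k+1)/C(n,k) = (n−k)/(k+1) = (22−3)/(3+1) = 19/4.

19/4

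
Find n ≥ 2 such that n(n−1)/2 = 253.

23

n(n−1)/2 = 253 ⇒ n(n−1) = 506. Since 23·22 = 506, n = 23.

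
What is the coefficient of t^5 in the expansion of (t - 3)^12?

The general term is C(12,j)·(t)^j·(-3)^(12-j); the t^5 term has j = 5.
C(12,5) = 792.
Coefficient = C(12,5) · (-3)^7 = 792 · (-2187) = -1732104.

-1732104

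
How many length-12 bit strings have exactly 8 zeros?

495

Choose the 8 positions: C(12,8) = 495.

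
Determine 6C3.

C(6,3) = (6·5·4) / 3! = 120 / 6 = 20.

20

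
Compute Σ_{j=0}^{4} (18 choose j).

4048

1 + 18 + 153 + 816 + 3060 = 4048.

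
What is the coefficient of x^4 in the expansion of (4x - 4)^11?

-1384120320

The general term is C(11,j)·(4x)^j·(-4)^(11-j); the x^4 term has j = 4.
C(11,4) = 330.
Coefficient = C(11,4) · 4^4 · (-4)^7 = 330 · 256 · (-16384) = -1384120320.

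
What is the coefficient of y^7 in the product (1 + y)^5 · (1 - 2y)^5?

120

Coefficient of y^7 = Σ_{j} C(5,j)·1^j·C(5,7-j)·(-2)^(7-j) for j from 2 to 5.
= (-320) + 800 + (-400) + 40 = 120.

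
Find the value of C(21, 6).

54264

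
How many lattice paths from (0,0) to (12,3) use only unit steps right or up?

455

Each path is a sequence of 15 steps with 12 rights: C(15,12) = 455.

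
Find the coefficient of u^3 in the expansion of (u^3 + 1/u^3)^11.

462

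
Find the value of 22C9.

C(22,9) = (22·21·20·19·18·17·16·15·14) / 9! = 180503769600 / 362880 = 497420.

497420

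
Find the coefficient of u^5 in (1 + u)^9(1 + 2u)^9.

Coefficient of u^5 = Σ_{j} C(9,j)·1^j·C(9,5-j)·2^(5-j) for j from 0 to 5.
= 4032 + 18144 + 24192 + 12096 + 2268 + 126 = 60858.

60858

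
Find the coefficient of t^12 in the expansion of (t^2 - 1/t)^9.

General term: C(9,j)·(t^2)^j·(-1/t)^(9-j), with t-exponent 2j − 1(9−j) = 3j − 9.
Set 3j − 9 = 12: j = 7.
C(9,7) = 36; 1^7 = 1; (-1)^2 = 1.
Coefficient = 36 · 1 · 1 = 36.

36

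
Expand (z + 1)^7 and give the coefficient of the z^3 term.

35

The general term is C(7,j)·(z)^j·(1)^(7-j); the z^3 term has j = 3.
C(7,3) = 35.
Coefficient = C(7,3) = 35.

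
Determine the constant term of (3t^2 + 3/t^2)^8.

General term: C(8,j)·(3t^2)^j·(3/t^2)^(8-j), with t-exponent 2j − 2(8−j) = 4j − 16.
Set 4j − 16 = 0: j = 4.
C(8,4) = 70; 3^4 = 81; 3^4 = 81.
Coefficient = 70 · 81 · 81 = 459270.

459270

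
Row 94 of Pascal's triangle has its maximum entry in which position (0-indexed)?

C(94,i) is maximized at i = 94/2 = 47.

47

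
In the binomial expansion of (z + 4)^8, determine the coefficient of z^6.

448

The general term is C(8,j)·(z)^j·(4)^(8-j); the z^6 term has j = 6.
C(8,6) = 28.
Coefficient = C(8,6) · 4^2 = 28 · 16 = 448.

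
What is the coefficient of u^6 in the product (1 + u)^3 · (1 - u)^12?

-187

Coefficient of u^6 = Σ_{j} C(3,j)·1^j·C(12,6-j)·(-1)^(6-j) for j from 0 to 3.
= 924 + (-2376) + 1485 + (-220) = -187.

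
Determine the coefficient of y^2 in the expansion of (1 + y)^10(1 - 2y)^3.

-3

Coefficient of y^2 = Σ_{j} C(10,j)·1^j·C(3,2-j)·(-2)^(2-j) for j from 0 to 2.
= 12 + (-60) + 45 = -3.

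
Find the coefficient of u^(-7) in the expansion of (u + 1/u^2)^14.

3432

General term: C(14,j)·(u)^j·(1/u^2)^(14-j), with u-exponent 1j − 2(14−j) = 3j − 28.
Set 3j − 28 = -7: j = 7.
C(14,7) = 3432; 1^7 = 1; 1^7 = 1.
Coefficient = 3432 · 1 · 1 = 3432.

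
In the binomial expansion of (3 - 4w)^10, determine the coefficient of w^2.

The general term is C(10,j)·(3)^j·(-4w)^(10-j); the w^2 term has j = 8.
C(10,8) = 45.
Coefficient = C(10,8) · 3^8 · (-4)^2 = 45 · 6561 · 16 = 4723920.

4723920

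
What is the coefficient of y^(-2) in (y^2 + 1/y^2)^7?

General term: C(7,j)·(y^2)^j·(1/y^2)^(7-j), with y-exponent 2j − 2(7−j) = 4j − 14.
Set 4j − 14 = -2: j = 3.
C(7,3) = 35; 1^3 = 1; 1^4 = 1.
Coefficient = 35 · 1 · 1 = 35.

35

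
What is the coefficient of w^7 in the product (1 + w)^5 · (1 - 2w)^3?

-28

Coefficient of w^7 = Σ_{j} C(5,j)·1^j·C(3,7-j)·(-2)^(7-j) for j from 4 to 5.
= (-40) + 12 = -28.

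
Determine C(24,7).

346104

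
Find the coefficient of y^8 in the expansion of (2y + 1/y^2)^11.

11264

General term: C(11,j)·(2y)^j·(1/y^2)^(11-j), with y-exponent 1j − 2(11−j) = 3j − 22.
Set 3j − 22 = 8: j = 10.
C(11,10) = 11; 2^10 = 1024; 1^1 = 1.
Coefficient = 11 · 1024 · 1 = 11264.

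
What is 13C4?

C(13,4) = (13·12·11·10) / 4! = 17160 / 24 = 715.

715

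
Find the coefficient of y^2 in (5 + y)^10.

The general term is C(10,j)·(5)^j·(y)^(10-j); the y^2 term has j = 8.
C(10,8) = 45.
Coefficient = C(10,8) · 5^8 = 45 · 390625 = 17578125.

17578125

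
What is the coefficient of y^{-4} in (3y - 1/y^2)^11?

General term: C(11,j)·(3y)^j·(-1/y^2)^(11-j), with y-exponent 1j − 2(11−j) = 3j − 22.
Set 3j − 22 = -4: j = 6.
C(11,6) = 462; 3^6 = 729; (-1)^5 = -1.
Coefficient = 462 · 729 · (-1) = -336798.

-336798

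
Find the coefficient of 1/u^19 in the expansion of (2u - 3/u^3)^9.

-314928

General term: C(9,j)·(2u)^j·(-3/u^3)^(9-j), with u-exponent 1j − 3(9−j) = 4j − 27.
Set 4j − 27 = -19: j = 2.
C(9,2) = 36; 2^2 = 4; (-3)^7 = -2187.
Coefficient = 36 · 4 · (-2187) = -314928.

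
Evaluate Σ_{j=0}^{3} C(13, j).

1 + 13 + 78 + 286 = 378.

378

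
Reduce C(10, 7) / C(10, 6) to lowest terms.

C(n,k+1)/C(n,k) = (n−k)/(k+1) = (10−6)/(6+1) = 4/7.

4/7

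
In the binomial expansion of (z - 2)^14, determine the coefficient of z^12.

The general term is C(14,j)·(z)^j·(-2)^(14-j); the z^12 term has j = 12.
C(14,12) = 91.
Coefficient = C(14,12) · (-2)^2 = 91 · 4 = 364.

364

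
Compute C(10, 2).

45

C(10,2) = (10·9) / 2! = 90 / 2 = 45.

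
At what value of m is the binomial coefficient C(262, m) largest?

131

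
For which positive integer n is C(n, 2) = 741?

39

n(n−1)/2 = 741 ⇒ n(n−1) = 1482. Since 39·38 = 1482, n = 39.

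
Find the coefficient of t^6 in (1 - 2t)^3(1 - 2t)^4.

448

Coefficient of t^6 = Σ_{j} C(3,j)·(-2)^j·C(4,6-j)·(-2)^(6-j) for j from 2 to 3.
= 192 + 256 = 448.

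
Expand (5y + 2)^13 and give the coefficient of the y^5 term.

1029600000

The general term is C(13,j)·(5y)^j·(2)^(13-j); the y^5 term has j = 5.
C(13,5) = 1287.
Coefficient = C(13,5) · 5^5 · 2^8 = 1287 · 3125 · 256 = 1029600000.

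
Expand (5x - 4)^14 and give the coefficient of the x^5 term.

-1640038400000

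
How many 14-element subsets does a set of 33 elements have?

818809200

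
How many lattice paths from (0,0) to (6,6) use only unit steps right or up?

924

Each path is a sequence of 12 steps with 6 rights: C(12,6) = 924.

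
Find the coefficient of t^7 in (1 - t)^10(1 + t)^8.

112

Coefficient of t^7 = Σ_{j} C(10,j)·(-1)^j·C(8,7-j)·1^(7-j) for j from 0 to 7.
= 8 + (-280) + 2520 + (-8400) + 11760 + (-7056) + 1680 + (-120) = 112.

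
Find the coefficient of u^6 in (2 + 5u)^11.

231000000

The general term is C(11,j)·(2)^j·(5u)^(11-j); the u^6 term has j = 5.
C(11,5) = 462.
Coefficient = C(11,5) · 2^5 · 5^6 = 462 · 32 · 15625 = 231000000.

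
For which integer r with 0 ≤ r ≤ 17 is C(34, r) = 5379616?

7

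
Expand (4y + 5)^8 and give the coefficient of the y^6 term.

The general term is C(8,j)·(4y)^j·(5)^(8-j); the y^6 term has j = 6.
C(8,6) = 28.
Coefficient = C(8,6) · 4^6 · 5^2 = 28 · 4096 · 25 = 2867200.

2867200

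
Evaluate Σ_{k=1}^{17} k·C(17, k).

1114112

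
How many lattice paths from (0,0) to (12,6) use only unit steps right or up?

18564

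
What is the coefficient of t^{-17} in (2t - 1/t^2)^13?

2288

General term: C(13,j)·(2t)^j·(-1/t^2)^(13-j), with t-exponent 1j − 2(13−j) = 3j − 26.
Set 3j − 26 = -17: j = 3.
C(13,3) = 286; 2^3 = 8; (-1)^10 = 1.
Coefficient = 286 · 8 · 1 = 2288.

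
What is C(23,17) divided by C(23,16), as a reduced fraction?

7/17

C(n,k+1)/C(n,k) = (n−k)/(k+1) = (23−16)/(16+1) = 7/17.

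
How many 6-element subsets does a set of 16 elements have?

8008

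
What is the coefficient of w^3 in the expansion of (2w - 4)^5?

The general term is C(5,j)·(2w)^j·(-4)^(5-j); the w^3 term has j = 3.
C(5,3) = 10.
Coefficient = C(5,3) · 2^3 · (-4)^2 = 10 · 8 · 16 = 1280.

1280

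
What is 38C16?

C(38,16) = (38·37·36·35·34·33·32·31·30·29·28·27·26·25·24·23) / 16! = 465322312113382563840000 / 20922789888000 = 22239974430.

22239974430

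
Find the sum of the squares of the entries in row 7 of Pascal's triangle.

3432

By Vandermonde's identity, Σ C(7,j)² = C(14,7) = 3432.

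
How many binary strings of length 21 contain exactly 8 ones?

203490

Choose the 8 positions: C(21,8) = 203490.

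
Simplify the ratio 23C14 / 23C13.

5/7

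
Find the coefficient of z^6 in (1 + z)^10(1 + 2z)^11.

625362

Coefficient of z^6 = Σ_{j} C(10,j)·1^j·C(11,6-j)·2^(6-j) for j from 0 to 6.
= 29568 + 147840 + 237600 + 158400 + 46200 + 5544 + 210 = 625362.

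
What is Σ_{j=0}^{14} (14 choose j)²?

40116600

By Vandermonde's identity, Σ C(14,j)² = C(28,14) = 40116600.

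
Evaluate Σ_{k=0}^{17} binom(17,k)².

2333606220

Σ C(17,k)² is the coefficient of x^17 in (1+x)^17(1+x)^17 = (1+x)^34, i.e. C(34,17) = 2333606220.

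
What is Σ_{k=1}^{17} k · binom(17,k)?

Since k·C(17,k) = 17·C(16,k−1), the sum is 17·2^16 = 17·65536 = 1114112.

1114112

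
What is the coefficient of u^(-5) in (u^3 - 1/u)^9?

9

General term: C(9,j)·(u^3)^j·(-1/u)^(9-j), with u-exponent 3j − 1(9−j) = 4j − 9.
Set 4j − 9 = -5: j = 1.
C(9,1) = 9; 1^1 = 1; (-1)^8 = 1.
Coefficient = 9 · 1 · 1 = 9.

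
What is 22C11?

705432

C(22,11) = (22·21·20·19·18·17·16·15·14·13·12) / 11! = 28158588057600 / 39916800 = 705432.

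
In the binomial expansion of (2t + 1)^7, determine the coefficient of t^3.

The general term is C(7,j)·(2t)^j·(1)^(7-j); the t^3 term has j = 3.
C(7,3) = 35.
Coefficient = C(7,3) · 2^3 = 35 · 8 = 280.

280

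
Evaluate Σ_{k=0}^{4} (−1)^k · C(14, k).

715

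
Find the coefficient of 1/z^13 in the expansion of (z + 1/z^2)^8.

General term: C(8,j)·(z)^j·(1/z^2)^(8-j), with z-exponent 1j − 2(8−j) = 3j − 16.
Set 3j − 16 = -13: j = 1.
C(8,1) = 8; 1^1 = 1; 1^7 = 1.
Coefficient = 8 · 1 · 1 = 8.

8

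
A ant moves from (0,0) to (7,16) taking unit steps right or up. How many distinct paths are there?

Each path is a sequence of 23 steps with 7 rights: C(23,7) = 245157.

245157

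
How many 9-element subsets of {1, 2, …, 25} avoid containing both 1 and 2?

All 9-subsets: C(25,9) = 2042975. Those containing both fixed elements: C(23,7) = 245157.
2042975 − 245157 = 1797818.

1797818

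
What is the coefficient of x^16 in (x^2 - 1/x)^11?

General term: C(11,j)·(x^2)^j·(-1/x)^(11-j), with x-exponent 2j − 1(11−j) = 3j − 11.
Set 3j − 11 = 16: j = 9.
C(11,9) = 55; 1^9 = 1; (-1)^2 = 1.
Coefficient = 55 · 1 · 1 = 55.

55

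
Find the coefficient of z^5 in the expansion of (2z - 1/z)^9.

General term: C(9,j)·(2z)^j·(-1/z)^(9-j), with z-exponent 1j − 1(9−j) = 2j − 9.
Set 2j − 9 = 5: j = 7.
C(9,7) = 36; 2^7 = 128; (-1)^2 = 1.
Coefficient = 36 · 128 · 1 = 4608.

4608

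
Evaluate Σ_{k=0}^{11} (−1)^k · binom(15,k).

-364

The partial alternating sum Σ_{k=0}^{11} (−1)^k C(15,k) = (−1)^11 C(14,11) = -364.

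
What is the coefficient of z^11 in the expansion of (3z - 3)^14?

-1741000716

The general term is C(14,j)·(3z)^j·(-3)^(14-j); the z^11 term has j = 11.
C(14,11) = 364.
Coefficient = C(14,11) · 3^11 · (-3)^3 = 364 · 177147 · (-27) = -1741000716.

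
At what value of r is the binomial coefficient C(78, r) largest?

39

C(78,r) is maximized at r = 78/2 = 39.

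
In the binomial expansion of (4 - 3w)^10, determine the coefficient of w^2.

26542080

The general term is C(10,j)·(4)^j·(-3w)^(10-j); the w^2 term has j = 8.
C(10,8) = 45.
Coefficient = C(10,8) · 4^8 · (-3)^2 = 45 · 65536 · 9 = 26542080.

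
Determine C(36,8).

C(36,8) = (36·35·34·33·32·31·30·29) / 8! = 1220096908800 / 40320 = 30260340.

30260340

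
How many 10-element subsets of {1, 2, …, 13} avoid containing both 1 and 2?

121

All 10-subsets: C(13,10) = 286. Those containing both fixed elements: C(11,8) = 165.
286 − 165 = 121.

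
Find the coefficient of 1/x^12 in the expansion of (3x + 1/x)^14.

42

General term: C(14,j)·(3x)^j·(1/x)^(14-j), with x-exponent 1j − 1(14−j) = 2j − 14.
Set 2j − 14 = -12: j = 1.
C(14,1) = 14; 3^1 = 3; 1^13 = 1.
Coefficient = 14 · 3 · 1 = 42.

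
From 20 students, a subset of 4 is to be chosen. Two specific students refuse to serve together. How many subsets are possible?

All 4-subsets: C(20,4) = 4845. Those containing both fixed elements: C(18,2) = 153.
4845 − 153 = 4692.

4692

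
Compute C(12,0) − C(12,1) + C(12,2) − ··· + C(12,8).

The partial alternating sum Σ_{k=0}^{8} (−1)^k C(12,k) = (−1)^8 C(11,8) = 165.

165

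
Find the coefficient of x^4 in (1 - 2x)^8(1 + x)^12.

111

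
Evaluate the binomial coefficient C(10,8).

C(10,8) = C(10,2) by symmetry.
C(10,2) = (10·9) / 2! = 90 / 2 = 45.

45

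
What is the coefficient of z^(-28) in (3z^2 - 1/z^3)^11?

General term: C(11,j)·(3z^2)^j·(-1/z^3)^(11-j), with z-exponent 2j − 3(11−j) = 5j − 33.
Set 5j − 33 = -28: j = 1.
C(11,1) = 11; 3^1 = 3; (-1)^10 = 1.
Coefficient = 11 · 3 · 1 = 33.

33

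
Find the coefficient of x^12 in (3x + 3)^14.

435250179

The general term is C(14,j)·(3x)^j·(3)^(14-j); the x^12 term has j = 12.
C(14,12) = 91.
Coefficient = C(14,12) · 3^12 · 3^2 = 91 · 531441 · 9 = 435250179.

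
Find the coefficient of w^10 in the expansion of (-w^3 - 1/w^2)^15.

General term: C(15,j)·(-w^3)^j·(-1/w^2)^(15-j), with w-exponent 3j − 2(15−j) = 5j − 30.
Set 5j − 30 = 10: j = 8.
C(15,8) = 6435; (-1)^8 = 1; (-1)^7 = -1.
Coefficient = 6435 · 1 · (-1) = -6435.

-6435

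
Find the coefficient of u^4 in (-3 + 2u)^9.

The general term is C(9,j)·(-3)^j·(2u)^(9-j); the u^4 term has j = 5.
C(9,5) = 126.
Coefficient = C(9,5) · (-3)^5 · 2^4 = 126 · (-243) · 16 = -489888.

-489888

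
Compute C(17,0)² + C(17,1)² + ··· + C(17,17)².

By Vandermonde's identity, Σ C(17,k)² = C(34,17) = 2333606220.

2333606220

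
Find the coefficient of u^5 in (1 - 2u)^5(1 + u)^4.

Coefficient of u^5 = Σ_{j} C(5,j)·(-2)^j·C(4,5-j)·1^(5-j) for j from 1 to 5.
= (-10) + 160 + (-480) + 320 + (-32) = -42.

-42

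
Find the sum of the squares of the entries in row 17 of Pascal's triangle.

2333606220

By Vandermonde's identity, Σ C(17,j)² = C(34,17) = 2333606220.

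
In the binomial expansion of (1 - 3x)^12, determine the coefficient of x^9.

-4330260

The general term is C(12,j)·(1)^j·(-3x)^(12-j); the x^9 term has j = 3.
C(12,3) = 220.
Coefficient = C(12,3) · (-3)^9 = 220 · (-19683) = -4330260.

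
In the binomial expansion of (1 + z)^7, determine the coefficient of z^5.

21

The general term is C(7,j)·(1)^j·(z)^(7-j); the z^5 term has j = 2.
C(7,2) = 21.
Coefficient = C(7,2) = 21.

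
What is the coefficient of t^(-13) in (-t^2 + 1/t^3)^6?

-6

General term: C(6,j)·(-t^2)^j·(1/t^3)^(6-j), with t-exponent 2j − 3(6−j) = 5j − 18.
Set 5j − 18 = -13: j = 1.
C(6,1) = 6; (-1)^1 = -1; 1^5 = 1.
Coefficient = 6 · (-1) · 1 = -6.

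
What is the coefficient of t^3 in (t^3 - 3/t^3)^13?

1250964

General term: C(13,j)·(t^3)^j·(-3/t^3)^(13-j), with t-exponent 3j − 3(13−j) = 6j − 39.
Set 6j − 39 = 3: j = 7.
C(13,7) = 1716; 1^7 = 1; (-3)^6 = 729.
Coefficient = 1716 · 1 · 729 = 1250964.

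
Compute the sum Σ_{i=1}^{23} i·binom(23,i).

96468992

Since i·C(23,i) = 23·C(22,i−1), the sum is 23·2^22 = 23·4194304 = 96468992.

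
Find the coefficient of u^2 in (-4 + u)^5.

-640

The general term is C(5,j)·(-4)^j·(u)^(5-j); the u^2 term has j = 3.
C(5,3) = 10.
Coefficient = C(5,3) · (-4)^3 = 10 · (-64) = -640.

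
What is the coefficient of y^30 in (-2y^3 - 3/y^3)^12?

73728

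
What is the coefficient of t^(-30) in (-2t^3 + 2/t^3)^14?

1490944

General term: C(14,j)·(-2t^3)^j·(2/t^3)^(14-j), with t-exponent 3j − 3(14−j) = 6j − 42.
Set 6j − 42 = -30: j = 2.
C(14,2) = 91; (-2)^2 = 4; 2^12 = 4096.
Coefficient = 91 · 4 · 4096 = 1490944.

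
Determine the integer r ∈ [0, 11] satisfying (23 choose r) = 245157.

7

C(23,r) increases on 0 ≤ r ≤ 11. C(23,6) = 100947 and C(23,7) = 245157, so r = 7.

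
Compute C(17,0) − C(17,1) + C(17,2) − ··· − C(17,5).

The partial alternating sum Σ_{k=0}^{5} (−1)^k C(17,k) = (−1)^5 C(16,5) = -4368.

-4368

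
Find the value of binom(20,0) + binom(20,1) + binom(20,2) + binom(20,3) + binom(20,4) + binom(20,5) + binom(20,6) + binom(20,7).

137980

1 + 20 + 190 + 1140 + 4845 + 15504 + 38760 + 77520 = 137980.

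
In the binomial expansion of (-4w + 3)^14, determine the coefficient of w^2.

773778096

The general term is C(14,j)·(-4w)^j·(3)^(14-j); the w^2 term has j = 2.
C(14,2) = 91.
Coefficient = C(14,2) · (-4)^2 · 3^12 = 91 · 16 · 531441 = 773778096.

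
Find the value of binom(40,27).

C(40,27) = C(40,13) by symmetry.
C(40,13) = (40·39·38·37·36·35·34·33·32·31·30·29·28) / 13! = 74931129164795904000 / 6227020800 = 12033222880.

12033222880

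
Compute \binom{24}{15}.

C(24,15) = C(24,9) by symmetry.
C(24,9) = (24·23·22·21·20·19·18·17·16) / 9! = 474467051520 / 362880 = 1307504.

1307504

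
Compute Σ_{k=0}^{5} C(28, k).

122438

1 + 28 + 378 + 3276 + 20475 + 98280 = 122438.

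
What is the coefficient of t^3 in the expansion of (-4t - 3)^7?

The general term is C(7,j)·(-4t)^j·(-3)^(7-j); the t^3 term has j = 3.
C(7,3) = 35.
Coefficient = C(7,3) · (-4)^3 · (-3)^4 = 35 · (-64) · 81 = -181440.

-181440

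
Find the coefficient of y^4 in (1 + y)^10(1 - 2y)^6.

110

Coefficient of y^4 = Σ_{j} C(10,j)·1^j·C(6,4-j)·(-2)^(4-j) for j from 0 to 4.
= 240 + (-1600) + 2700 + (-1440) + 210 = 110.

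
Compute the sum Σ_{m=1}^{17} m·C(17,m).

1114112

Differentiating (1+x)^17 and setting x=1: Σ m·C(17,m) = 17·2^16 = 1114112.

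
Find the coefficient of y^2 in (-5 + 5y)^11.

The general term is C(11,j)·(-5)^j·(5y)^(11-j); the y^2 term has j = 9.
C(11,9) = 55.
Coefficient = C(11,9) · (-5)^9 · 5^2 = 55 · (-1953125) · 25 = -2685546875.

-2685546875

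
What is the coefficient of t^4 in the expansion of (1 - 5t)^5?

3125

The general term is C(5,j)·(1)^j·(-5t)^(5-j); the t^4 term has j = 1.
C(5,1) = 5.
Coefficient = C(5,1) · (-5)^4 = 5 · 625 = 3125.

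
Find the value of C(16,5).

C(16,5) = (16·15·14·13·12) / 5! = 524160 / 120 = 4368.

4368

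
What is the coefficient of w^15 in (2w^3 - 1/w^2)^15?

General term: C(15,j)·(2w^3)^j·(-1/w^2)^(15-j), with w-exponent 3j − 2(15−j) = 5j − 30.
Set 5j − 30 = 15: j = 9.
C(15,9) = 5005; 2^9 = 512; (-1)^6 = 1.
Coefficient = 5005 · 512 · 1 = 2562560.

2562560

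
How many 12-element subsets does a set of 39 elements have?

3910797436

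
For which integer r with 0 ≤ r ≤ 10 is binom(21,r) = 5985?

C(21,r) increases on 0 ≤ r ≤ 10. C(21,3) = 1330 and C(21,4) = 5985, so r = 4.

4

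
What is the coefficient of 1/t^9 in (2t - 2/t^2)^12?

General term: C(12,j)·(2t)^j·(-2/t^2)^(12-j), with t-exponent 1j − 2(12−j) = 3j − 24.
Set 3j − 24 = -9: j = 5.
C(12,5) = 792; 2^5 = 32; (-2)^7 = -128.
Coefficient = 792 · 32 · (-128) = -3244032.

-3244032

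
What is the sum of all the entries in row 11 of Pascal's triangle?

Setting x = 1 in (1+x)^11 gives Σ C(11,j) = 2^11 = 2048.

2048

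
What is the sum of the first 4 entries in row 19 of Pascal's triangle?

1160

1 + 19 + 171 + 969 = 1160.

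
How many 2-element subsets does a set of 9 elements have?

C(9,2) = (9·8) / 2! = 72 / 2 = 36.

36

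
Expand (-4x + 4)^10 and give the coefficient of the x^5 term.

-264241152

The general term is C(10,j)·(-4x)^j·(4)^(10-j); the x^5 term has j = 5.
C(10,5) = 252.
Coefficient = C(10,5) · (-4)^5 · 4^5 = 252 · (-1024) · 1024 = -264241152.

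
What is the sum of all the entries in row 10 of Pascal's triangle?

1024

The entries of row 10 sum to 2^10 = 1024.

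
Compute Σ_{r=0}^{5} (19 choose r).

1 + 19 + 171 + 969 + 3876 + 11628 = 16664.

16664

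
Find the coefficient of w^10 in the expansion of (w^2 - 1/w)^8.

28

General term: C(8,j)·(w^2)^j·(-1/w)^(8-j), with w-exponent 2j − 1(8−j) = 3j − 8.
Set 3j − 8 = 10: j = 6.
C(8,6) = 28; 1^6 = 1; (-1)^2 = 1.
Coefficient = 28 · 1 · 1 = 28.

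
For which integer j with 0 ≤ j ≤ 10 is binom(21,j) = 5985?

C(21,j) increases on 0 ≤ j ≤ 10. C(21,3) = 1330 and C(21,4) = 5985, so j = 4.

4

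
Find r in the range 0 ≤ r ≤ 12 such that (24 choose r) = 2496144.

11

C(24,r) increases on 0 ≤ r ≤ 12. C(24,10) = 1961256 and C(24,11) = 2496144, so r = 11.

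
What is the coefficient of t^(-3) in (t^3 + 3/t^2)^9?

General term: C(9,j)·(t^3)^j·(3/t^2)^(9-j), with t-exponent 3j − 2(9−j) = 5j − 18.
Set 5j − 18 = -3: j = 3.
C(9,3) = 84; 1^3 = 1; 3^6 = 729.
Coefficient = 84 · 1 · 729 = 61236.

61236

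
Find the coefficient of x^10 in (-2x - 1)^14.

1025024

The general term is C(14,j)·(-2x)^j·(-1)^(14-j); the x^10 term has j = 10.
C(14,10) = 1001.
Coefficient = C(14,10) · (-2)^10 = 1001 · 1024 = 1025024.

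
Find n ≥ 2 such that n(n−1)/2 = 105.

15

n(n−1)/2 = 105 ⇒ n(n−1) = 210. Since 15·14 = 210, n = 15.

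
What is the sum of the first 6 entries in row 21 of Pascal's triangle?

27896

1 + 21 + 210 + 1330 + 5985 + 20349 = 27896.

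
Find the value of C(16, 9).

11440

C(16,9) = C(16,7) by symmetry.
C(16,7) = (16·15·14·13·12·11·10) / 7! = 57657600 / 5040 = 11440.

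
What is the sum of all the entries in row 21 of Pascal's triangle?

2097152

The entries of row 21 sum to 2^21 = 2097152.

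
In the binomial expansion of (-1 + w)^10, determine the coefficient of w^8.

The general term is C(10,j)·(-1)^j·(w)^(10-j); the w^8 term has j = 2.
C(10,2) = 45.
Coefficient = C(10,2) = 45.

45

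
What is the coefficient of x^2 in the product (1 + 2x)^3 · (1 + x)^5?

52

Coefficient of x^2 = Σ_{j} C(3,j)·2^j·C(5,2-j)·1^(2-j) for j from 0 to 2.
= 10 + 30 + 12 = 52.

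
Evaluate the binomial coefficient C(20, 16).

4845

C(20,16) = C(20,4) by symmetry.
C(20,4) = (20·19·18·17) / 4! = 116280 / 24 = 4845.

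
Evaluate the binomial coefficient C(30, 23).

2035800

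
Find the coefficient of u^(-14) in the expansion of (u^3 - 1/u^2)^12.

General term: C(12,j)·(u^3)^j·(-1/u^2)^(12-j), with u-exponent 3j − 2(12−j) = 5j − 24.
Set 5j − 24 = -14: j = 2.
C(12,2) = 66; 1^2 = 1; (-1)^10 = 1.
Coefficient = 66 · 1 · 1 = 66.

66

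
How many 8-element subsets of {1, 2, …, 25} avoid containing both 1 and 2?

All 8-subsets: C(25,8) = 1081575. Those containing both fixed elements: C(23,6) = 100947.
1081575 − 100947 = 980628.

980628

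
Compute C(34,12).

548354040

C(34,12) = (34·33·32·31·30·29·28·27·26·25·24·23) / 12! = 262662462526464000 / 479001600 = 548354040.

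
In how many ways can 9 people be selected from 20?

167960

This is C(20,9) = 167960.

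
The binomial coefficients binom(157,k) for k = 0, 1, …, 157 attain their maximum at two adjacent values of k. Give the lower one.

For odd n = 157, C(157,k) peaks at k = (n−1)/2 and (n+1)/2; the lower is 78.

78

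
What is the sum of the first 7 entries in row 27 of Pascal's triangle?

1 + 27 + 351 + 2925 + 17550 + 80730 + 296010 = 397594.

397594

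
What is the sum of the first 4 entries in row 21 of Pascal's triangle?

1 + 21 + 210 + 1330 = 1562.

1562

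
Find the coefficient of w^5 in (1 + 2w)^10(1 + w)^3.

21204

Coefficient of w^5 = Σ_{j} C(10,j)·2^j·C(3,5-j)·1^(5-j) for j from 2 to 5.
= 180 + 2880 + 10080 + 8064 = 21204.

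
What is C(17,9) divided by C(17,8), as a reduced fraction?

C(n,k+1)/C(n,k) = (n−k)/(k+1) = (17−8)/(8+1) = 9/9 = 1.

1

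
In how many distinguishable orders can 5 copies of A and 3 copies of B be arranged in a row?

56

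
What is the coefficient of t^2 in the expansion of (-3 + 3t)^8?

183708

The general term is C(8,j)·(-3)^j·(3t)^(8-j); the t^2 term has j = 6.
C(8,6) = 28.
Coefficient = C(8,6) · (-3)^6 · 3^2 = 28 · 729 · 9 = 183708.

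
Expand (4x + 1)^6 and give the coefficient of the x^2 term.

240

The general term is C(6,j)·(4x)^j·(1)^(6-j); the x^2 term has j = 2.
C(6,2) = 15.
Coefficient = C(6,2) · 4^2 = 15 · 16 = 240.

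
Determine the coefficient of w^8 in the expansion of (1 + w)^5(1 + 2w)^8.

47264

Coefficient of w^8 = Σ_{j} C(5,j)·1^j·C(8,8-j)·2^(8-j) for j from 0 to 5.
= 256 + 5120 + 17920 + 17920 + 5600 + 448 = 47264.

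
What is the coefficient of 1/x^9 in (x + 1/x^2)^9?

General term: C(9,j)·(x)^j·(1/x^2)^(9-j), with x-exponent 1j − 2(9−j) = 3j − 18.
Set 3j − 18 = -9: j = 3.
C(9,3) = 84; 1^3 = 1; 1^6 = 1.
Coefficient = 84 · 1 · 1 = 84.

84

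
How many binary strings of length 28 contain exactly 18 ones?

13123110

Choose the 18 positions: C(28,18) = 13123110.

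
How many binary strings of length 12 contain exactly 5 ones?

792

Choose the 5 positions: C(12,5) = 792.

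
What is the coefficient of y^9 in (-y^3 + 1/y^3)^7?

-21

General term: C(7,j)·(-y^3)^j·(1/y^3)^(7-j), with y-exponent 3j − 3(7−j) = 6j − 21.
Set 6j − 21 = 9: j = 5.
C(7,5) = 21; (-1)^5 = -1; 1^2 = 1.
Coefficient = 21 · (-1) · 1 = -21.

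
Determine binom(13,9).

C(13,9) = C(13,4) by symmetry.
C(13,4) = (13·12·11·10) / 4! = 17160 / 24 = 715.

715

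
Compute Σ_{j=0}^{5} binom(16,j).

6885

1 + 16 + 120 + 560 + 1820 + 4368 = 6885.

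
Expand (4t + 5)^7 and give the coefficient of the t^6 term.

The general term is C(7,j)·(4t)^j·(5)^(7-j); the t^6 term has j = 6.
C(7,6) = 7.
Coefficient = C(7,6) · 4^6 · 5^1 = 7 · 4096 · 5 = 143360.

143360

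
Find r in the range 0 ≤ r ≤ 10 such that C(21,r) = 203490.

C(21,r) increases on 0 ≤ r ≤ 10. C(21,7) = 116280 and C(21,8) = 203490, so r = 8.

8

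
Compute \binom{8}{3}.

56

C(8,3) = (8·7·6) / 3! = 336 / 6 = 56.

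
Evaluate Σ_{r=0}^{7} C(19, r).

94184

1 + 19 + 171 + 969 + 3876 + 11628 + 27132 + 50388 = 94184.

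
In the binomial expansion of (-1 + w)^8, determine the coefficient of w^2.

28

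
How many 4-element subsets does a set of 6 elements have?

C(6,4) = C(6,2) by symmetry.
C(6,2) = (6·5) / 2! = 30 / 2 = 15.

15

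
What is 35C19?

4059928950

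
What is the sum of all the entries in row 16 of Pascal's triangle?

65536

Setting x = 1 in (1+x)^16 gives Σ C(16,r) = 2^16 = 65536.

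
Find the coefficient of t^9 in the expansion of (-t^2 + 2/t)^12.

-25344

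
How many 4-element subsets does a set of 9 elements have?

C(9,4) = (9·8·7·6) / 4! = 3024 / 24 = 126.

126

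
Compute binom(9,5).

C(9,5) = C(9,4) by symmetry.
C(9,4) = (9·8·7·6) / 4! = 3024 / 24 = 126.

126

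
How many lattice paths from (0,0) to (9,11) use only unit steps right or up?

167960

Each path is a sequence of 20 steps with 9 rights: C(20,9) = 167960.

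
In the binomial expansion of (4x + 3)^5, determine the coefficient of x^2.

4320

The general term is C(5,j)·(4x)^j·(3)^(5-j); the x^2 term has j = 2.
C(5,2) = 10.
Coefficient = C(5,2) · 4^2 · 3^3 = 10 · 16 · 27 = 4320.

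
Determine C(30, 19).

54627300

C(30,19) = C(30,11) by symmetry.
C(30,11) = (30·29·28·27·26·25·24·23·22·21·20) / 11! = 2180547008640000 / 39916800 = 54627300.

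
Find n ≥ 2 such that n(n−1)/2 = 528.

33

n(n−1)/2 = 528 ⇒ n(n−1) = 1056. Since 33·32 = 1056, n = 33.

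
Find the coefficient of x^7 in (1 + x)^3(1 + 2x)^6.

Coefficient of x^7 = Σ_{j} C(3,j)·1^j·C(6,7-j)·2^(7-j) for j from 1 to 3.
= 192 + 576 + 240 = 1008.

1008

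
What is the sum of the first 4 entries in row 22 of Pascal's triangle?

1794

1 + 22 + 231 + 1540 = 1794.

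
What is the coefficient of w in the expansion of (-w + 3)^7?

The general term is C(7,j)·(-w)^j·(3)^(7-j); the w^1 term has j = 1.
C(7,1) = 7.
Coefficient = C(7,1) · (-1)^1 · 3^6 = 7 · (-1) · 729 = -5103.

-5103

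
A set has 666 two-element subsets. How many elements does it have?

n(n−1)/2 = 666 ⇒ n(n−1) = 1332. Since 37·36 = 1332, n = 37.

37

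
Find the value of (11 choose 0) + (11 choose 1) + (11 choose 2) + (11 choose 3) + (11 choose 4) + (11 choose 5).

1024

1 + 11 + 55 + 165 + 330 + 462 = 1024.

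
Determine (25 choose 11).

4457400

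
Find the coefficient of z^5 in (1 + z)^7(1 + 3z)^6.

26679

Coefficient of z^5 = Σ_{j} C(7,j)·1^j·C(6,5-j)·3^(5-j) for j from 0 to 5.
= 1458 + 8505 + 11340 + 4725 + 630 + 21 = 26679.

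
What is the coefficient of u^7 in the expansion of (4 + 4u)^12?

The general term is C(12,j)·(4)^j·(4u)^(12-j); the u^7 term has j = 5.
C(12,5) = 792.
Coefficient = C(12,5) · 4^5 · 4^7 = 792 · 1024 · 16384 = 13287555072.

13287555072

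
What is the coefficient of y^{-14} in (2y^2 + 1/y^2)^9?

18

General term: C(9,j)·(2y^2)^j·(1/y^2)^(9-j), with y-exponent 2j − 2(9−j) = 4j − 18.
Set 4j − 18 = -14: j = 1.
C(9,1) = 9; 2^1 = 2; 1^8 = 1.
Coefficient = 9 · 2 · 1 = 18.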